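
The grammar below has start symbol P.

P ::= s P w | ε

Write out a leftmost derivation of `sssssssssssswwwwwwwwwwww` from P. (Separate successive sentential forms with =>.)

P => sPw => ssPww => sssPwww => ssssPwwww => sssssPwwwww => ssssssPwwwwww => sssssssPwwwwwww => ssssssssPwwwwwwww => sssssssssPwwwwwwwww => ssssssssssPwwwwwwwwww => sssssssssssPwwwwwwwwwww => ssssssssssssPwwwwwwwwwwww => sssssssssssswwwwwwwwwwww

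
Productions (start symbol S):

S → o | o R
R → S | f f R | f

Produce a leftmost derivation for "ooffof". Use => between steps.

S => oR => oS => ooR => ooffR => ooffS => ooffoR => ooffof

S => oR   [S → o R]
oR => oS   [R → S]
oS => ooR   [S → o R]
ooR => ooffR   [R → f f R]
ooffR => ooffS   [R → S]
ooffS => ooffoR   [S → o R]
ooffoR => ooffof   [R → f]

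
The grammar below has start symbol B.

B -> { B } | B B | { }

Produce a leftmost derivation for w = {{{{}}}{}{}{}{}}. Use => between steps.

B => {B} => {BB} => {BBB} => {BBBB} => {BBBBB} => {{B}BBBB} => {{{B}}BBBB} => {{{{}}}BBBB} => {{{{}}}{}BBB} => {{{{}}}{}{}BB} => {{{{}}}{}{}{}B} => {{{{}}}{}{}{}{}}

B => {B}   [B -> { B }]
{B} => {BB}   [B -> B B]
{BB} => {BBB}   [B -> B B]
{BBB} => {BBBB}   [B -> B B]
{BBBB} => {BBBBB}   [B -> B B]
{BBBBB} => {{B}BBBB}   [B -> { B }]
{{B}BBBB} => {{{B}}BBBB}   [B -> { B }]
{{{B}}BBBB} => {{{{}}}BBBB}   [B -> { }]
{{{{}}}BBBB} => {{{{}}}{}BBB}   [B -> { }]
{{{{}}}{}BBB} => {{{{}}}{}{}BB}   [B -> { }]
{{{{}}}{}{}BB} => {{{{}}}{}{}{}B}   [B -> { }]
{{{{}}}{}{}{}B} => {{{{}}}{}{}{}{}}   [B -> { }]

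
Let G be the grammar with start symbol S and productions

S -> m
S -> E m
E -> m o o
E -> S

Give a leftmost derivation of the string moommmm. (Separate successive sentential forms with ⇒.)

S ⇒ Em   [S -> E m]
Em ⇒ Sm   [E -> S]
Sm ⇒ Emm   [S -> E m]
Emm ⇒ Smm   [E -> S]
Smm ⇒ Emmm   [S -> E m]
Emmm ⇒ Smmm   [E -> S]
Smmm ⇒ Emmmm   [S -> E m]
Emmmm ⇒ moommmm   [E -> m o o]

S ⇒ Em ⇒ Sm ⇒ Emm ⇒ Smm ⇒ Emmm ⇒ Smmm ⇒ Emmmm ⇒ moommmm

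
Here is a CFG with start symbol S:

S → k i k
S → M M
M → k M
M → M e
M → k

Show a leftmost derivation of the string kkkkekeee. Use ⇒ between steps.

S ⇒ MM ⇒ MeM ⇒ kMeM ⇒ kkMeM ⇒ kkkMeM ⇒ kkkkeM ⇒ kkkkeMe ⇒ kkkkeMee ⇒ kkkkeMeee ⇒ kkkkekeee

S ⇒ MM   [S → M M]
MM ⇒ MeM   [M → M e]
MeM ⇒ kMeM   [M → k M]
kMeM ⇒ kkMeM   [M → k M]
kkMeM ⇒ kkkMeM   [M → k M]
kkkMeM ⇒ kkkkeM   [M → k]
kkkkeM ⇒ kkkkeMe   [M → M e]
kkkkeMe ⇒ kkkkeMee   [M → M e]
kkkkeMee ⇒ kkkkeMeee   [M → M e]
kkkkeMeee ⇒ kkkkekeee   [M → k]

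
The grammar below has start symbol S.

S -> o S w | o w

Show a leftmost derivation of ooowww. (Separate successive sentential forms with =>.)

S=>oSw=>ooSww=>ooowww

S => oSw   [S -> o S w]
oSw => ooSww   [S -> o S w]
ooSww => ooowww   [S -> o w]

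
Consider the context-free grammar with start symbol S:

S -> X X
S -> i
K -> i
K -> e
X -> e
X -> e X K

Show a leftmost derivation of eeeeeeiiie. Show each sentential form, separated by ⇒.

S⇒XX⇒eX⇒eeXK⇒eeeXKK⇒eeeeXKKK⇒eeeeeXKKKK⇒eeeeeeKKKK⇒eeeeeeiKKK⇒eeeeeeiiKK⇒eeeeeeiiiK⇒eeeeeeiiie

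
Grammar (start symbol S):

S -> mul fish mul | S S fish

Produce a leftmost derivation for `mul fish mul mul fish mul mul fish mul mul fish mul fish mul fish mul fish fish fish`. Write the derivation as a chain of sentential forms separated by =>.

S => S S fish   [S -> S S fish]
S S fish => mul fish mul S fish   [S -> mul fish mul]
mul fish mul S fish => mul fish mul S S fish fish   [S -> S S fish]
mul fish mul S S fish fish => mul fish mul mul fish mul S fish fish   [S -> mul fish mul]
mul fish mul mul fish mul S fish fish => mul fish mul mul fish mul S S fish fish fish   [S -> S S fish]
mul fish mul mul fish mul S S fish fish fish => mul fish mul mul fish mul S S fish S fish fish fish   [S -> S S fish]
mul fish mul mul fish mul S S fish S fish fish fish => mul fish mul mul fish mul mul fish mul S fish S fish fish fish   [S -> mul fish mul]
mul fish mul mul fish mul mul fish mul S fish S fish fish fish => mul fish mul mul fish mul mul fish mul mul fish mul fish S fish fish fish   [S -> mul fish mul]
mul fish mul mul fish mul mul fish mul mul fish mul fish S fish fish fish => mul fish mul mul fish mul mul fish mul mul fish mul fish mul fish mul fish fish fish   [S -> mul fish mul]

S => S S fish => mul fish mul S fish => mul fish mul S S fish fish => mul fish mul mul fish mul S fish fish => mul fish mul mul fish mul S S fish fish fish => mul fish mul mul fish mul S S fish S fish fish fish => mul fish mul mul fish mul mul fish mul S fish S fish fish fish => mul fish mul mul fish mul mul fish mul mul fish mul fish S fish fish fish => mul fish mul mul fish mul mul fish mul mul fish mul fish mul fish mul fish fish fish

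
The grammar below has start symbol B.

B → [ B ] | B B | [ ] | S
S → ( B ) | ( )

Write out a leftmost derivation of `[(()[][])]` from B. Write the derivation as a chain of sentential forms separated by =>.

B => [B]   [B → [ B ]]
[B] => [S]   [B → S]
[S] => [(B)]   [S → ( B )]
[(B)] => [(BB)]   [B → B B]
[(BB)] => [(BBB)]   [B → B B]
[(BBB)] => [(SBB)]   [B → S]
[(SBB)] => [(()BB)]   [S → ( )]
[(()BB)] => [(()[]B)]   [B → [ ]]
[(()[]B)] => [(()[][])]   [B → [ ]]

B => [B] => [S] => [(B)] => [(BB)] => [(BBB)] => [(SBB)] => [(()BB)] => [(()[]B)] => [(()[][])]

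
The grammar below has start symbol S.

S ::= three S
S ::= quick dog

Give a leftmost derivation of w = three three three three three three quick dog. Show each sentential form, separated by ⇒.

S ⇒ three S ⇒ three three S ⇒ three three three S ⇒ three three three three S ⇒ three three three three three S ⇒ three three three three three three S ⇒ three three three three three three quick dog

S ⇒ three S   [S ::= three S]
three S ⇒ three three S   [S ::= three S]
three three S ⇒ three three three S   [S ::= three S]
three three three S ⇒ three three three three S   [S ::= three S]
three three three three S ⇒ three three three three three S   [S ::= three S]
three three three three three S ⇒ three three three three three three S   [S ::= three S]
three three three three three three S ⇒ three three three three three three quick dog   [S ::= quick dog]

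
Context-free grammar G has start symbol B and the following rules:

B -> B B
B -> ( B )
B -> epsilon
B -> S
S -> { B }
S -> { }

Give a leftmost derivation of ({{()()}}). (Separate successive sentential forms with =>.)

B => (B)   [B -> ( B )]
(B) => (S)   [B -> S]
(S) => ({B})   [S -> { B }]
({B}) => ({S})   [B -> S]
({S}) => ({{B}})   [S -> { B }]
({{B}}) => ({{BB}})   [B -> B B]
({{BB}}) => ({{BBB}})   [B -> B B]
({{BBB}}) => ({{(B)BB}})   [B -> ( B )]
({{(B)BB}}) => ({{()BB}})   [B -> epsilon]
({{()BB}}) => ({{()(B)B}})   [B -> ( B )]
({{()(B)B}}) => ({{()()B}})   [B -> epsilon]
({{()()B}}) => ({{()()}})   [B -> epsilon]

B => (B) => (S) => ({B}) => ({S}) => ({{B}}) => ({{BB}}) => ({{BBB}}) => ({{(B)BB}}) => ({{()BB}}) => ({{()(B)B}}) => ({{()()B}}) => ({{()()}})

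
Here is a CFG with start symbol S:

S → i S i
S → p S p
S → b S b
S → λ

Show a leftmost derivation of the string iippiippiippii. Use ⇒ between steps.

S ⇒ iSi ⇒ iiSii ⇒ iipSpii ⇒ iippSppii ⇒ iippiSippii ⇒ iippiiSiippii ⇒ iippiipSpiippii ⇒ iippiippiippii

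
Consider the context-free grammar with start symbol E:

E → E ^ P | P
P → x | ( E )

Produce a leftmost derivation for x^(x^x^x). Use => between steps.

E => E^P => P^P => x^P => x^(E) => x^(E^P) => x^(E^P^P) => x^(P^P^P) => x^(x^P^P) => x^(x^x^P) => x^(x^x^x)

E => E^P   [E → E ^ P]
E^P => P^P   [E → P]
P^P => x^P   [P → x]
x^P => x^(E)   [P → ( E )]
x^(E) => x^(E^P)   [E → E ^ P]
x^(E^P) => x^(E^P^P)   [E → E ^ P]
x^(E^P^P) => x^(P^P^P)   [E → P]
x^(P^P^P) => x^(x^P^P)   [P → x]
x^(x^P^P) => x^(x^x^P)   [P → x]
x^(x^x^P) => x^(x^x^x)   [P → x]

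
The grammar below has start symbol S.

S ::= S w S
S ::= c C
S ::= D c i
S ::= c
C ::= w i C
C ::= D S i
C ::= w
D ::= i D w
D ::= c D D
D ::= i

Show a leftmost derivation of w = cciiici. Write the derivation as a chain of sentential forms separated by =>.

S => Dci => cDDci => ccDDDci => cciDDci => cciiDci => cciiici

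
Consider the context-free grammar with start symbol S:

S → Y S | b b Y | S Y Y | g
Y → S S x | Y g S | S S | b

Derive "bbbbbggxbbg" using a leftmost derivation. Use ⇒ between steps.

S ⇒ bbY   [S → b b Y]
bbY ⇒ bbSS   [Y → S S]
bbSS ⇒ bbSYYS   [S → S Y Y]
bbSYYS ⇒ bbYSYYS   [S → Y S]
bbYSYYS ⇒ bbbSYYS   [Y → b]
bbbSYYS ⇒ bbbbbYYYS   [S → b b Y]
bbbbbYYYS ⇒ bbbbbSSxYYS   [Y → S S x]
bbbbbSSxYYS ⇒ bbbbbgSxYYS   [S → g]
bbbbbgSxYYS ⇒ bbbbbggxYYS   [S → g]
bbbbbggxYYS ⇒ bbbbbggxbYS   [Y → b]
bbbbbggxbYS ⇒ bbbbbggxbbS   [Y → b]
bbbbbggxbbS ⇒ bbbbbggxbbg   [S → g]

S⇒bbY⇒bbSS⇒bbSYYS⇒bbYSYYS⇒bbbSYYS⇒bbbbbYYYS⇒bbbbbSSxYYS⇒bbbbbgSxYYS⇒bbbbbggxYYS⇒bbbbbggxbYS⇒bbbbbggxbbS⇒bbbbbggxbbg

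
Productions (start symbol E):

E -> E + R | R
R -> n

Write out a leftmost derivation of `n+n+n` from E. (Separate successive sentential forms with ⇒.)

E ⇒ E+R ⇒ E+R+R ⇒ R+R+R ⇒ n+R+R ⇒ n+n+R ⇒ n+n+n

E ⇒ E+R   [E -> E + R]
E+R ⇒ E+R+R   [E -> E + R]
E+R+R ⇒ R+R+R   [E -> R]
R+R+R ⇒ n+R+R   [R -> n]
n+R+R ⇒ n+n+R   [R -> n]
n+n+R ⇒ n+n+n   [R -> n]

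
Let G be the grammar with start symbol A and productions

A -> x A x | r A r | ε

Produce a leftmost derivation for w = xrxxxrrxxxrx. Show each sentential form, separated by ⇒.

A ⇒ xAx   [A -> x A x]
xAx ⇒ xrArx   [A -> r A r]
xrArx ⇒ xrxAxrx   [A -> x A x]
xrxAxrx ⇒ xrxxAxxrx   [A -> x A x]
xrxxAxxrx ⇒ xrxxxAxxxrx   [A -> x A x]
xrxxxAxxxrx ⇒ xrxxxrArxxxrx   [A -> r A r]
xrxxxrArxxxrx ⇒ xrxxxrrxxxrx   [A -> ε]

A⇒xAx⇒xrArx⇒xrxAxrx⇒xrxxAxxrx⇒xrxxxAxxxrx⇒xrxxxrArxxxrx⇒xrxxxrrxxxrx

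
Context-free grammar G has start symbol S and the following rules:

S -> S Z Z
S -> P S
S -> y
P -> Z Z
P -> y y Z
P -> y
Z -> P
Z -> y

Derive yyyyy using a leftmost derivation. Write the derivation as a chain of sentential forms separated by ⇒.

S ⇒ PS ⇒ ZZS ⇒ PZS ⇒ yZS ⇒ yyS ⇒ yySZZ ⇒ yyyZZ ⇒ yyyPZ ⇒ yyyyZ ⇒ yyyyy

S ⇒ PS   [S -> P S]
PS ⇒ ZZS   [P -> Z Z]
ZZS ⇒ PZS   [Z -> P]
PZS ⇒ yZS   [P -> y]
yZS ⇒ yyS   [Z -> y]
yyS ⇒ yySZZ   [S -> S Z Z]
yySZZ ⇒ yyyZZ   [S -> y]
yyyZZ ⇒ yyyPZ   [Z -> P]
yyyPZ ⇒ yyyyZ   [P -> y]
yyyyZ ⇒ yyyyy   [Z -> y]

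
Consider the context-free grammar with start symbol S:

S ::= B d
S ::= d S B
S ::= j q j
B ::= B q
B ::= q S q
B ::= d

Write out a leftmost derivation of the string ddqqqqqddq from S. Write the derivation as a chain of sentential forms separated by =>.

S => dSB => dBdB => dBqdB => dBqqdB => dBqqqdB => dBqqqqdB => dBqqqqqdB => ddqqqqqdB => ddqqqqqdBq => ddqqqqqddq

S => dSB   [S ::= d S B]
dSB => dBdB   [S ::= B d]
dBdB => dBqdB   [B ::= B q]
dBqdB => dBqqdB   [B ::= B q]
dBqqdB => dBqqqdB   [B ::= B q]
dBqqqdB => dBqqqqdB   [B ::= B q]
dBqqqqdB => dBqqqqqdB   [B ::= B q]
dBqqqqqdB => ddqqqqqdB   [B ::= d]
ddqqqqqdB => ddqqqqqdBq   [B ::= B q]
ddqqqqqdBq => ddqqqqqddq   [B ::= d]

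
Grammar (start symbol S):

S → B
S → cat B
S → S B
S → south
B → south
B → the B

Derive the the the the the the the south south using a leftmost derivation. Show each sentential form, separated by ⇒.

S ⇒ S B   [S → S B]
S B ⇒ B B   [S → B]
B B ⇒ the B B   [B → the B]
the B B ⇒ the the B B   [B → the B]
the the B B ⇒ the the the B B   [B → the B]
the the the B B ⇒ the the the the B B   [B → the B]
the the the the B B ⇒ the the the the the B B   [B → the B]
the the the the the B B ⇒ the the the the the the B B   [B → the B]
the the the the the the B B ⇒ the the the the the the the B B   [B → the B]
the the the the the the the B B ⇒ the the the the the the the south B   [B → south]
the the the the the the the south B ⇒ the the the the the the the south south   [B → south]

S ⇒ S B ⇒ B B ⇒ the B B ⇒ the the B B ⇒ the the the B B ⇒ the the the the B B ⇒ the the the the the B B ⇒ the the the the the the B B ⇒ the the the the the the the B B ⇒ the the the the the the the south B ⇒ the the the the the the the south south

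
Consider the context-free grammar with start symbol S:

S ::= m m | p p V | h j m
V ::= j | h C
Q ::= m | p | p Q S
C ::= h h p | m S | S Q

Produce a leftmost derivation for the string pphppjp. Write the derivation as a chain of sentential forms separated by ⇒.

S ⇒ ppV   [S ::= p p V]
ppV ⇒ pphC   [V ::= h C]
pphC ⇒ pphSQ   [C ::= S Q]
pphSQ ⇒ pphppVQ   [S ::= p p V]
pphppVQ ⇒ pphppjQ   [V ::= j]
pphppjQ ⇒ pphppjp   [Q ::= p]

S⇒ppV⇒pphC⇒pphSQ⇒pphppVQ⇒pphppjQ⇒pphppjp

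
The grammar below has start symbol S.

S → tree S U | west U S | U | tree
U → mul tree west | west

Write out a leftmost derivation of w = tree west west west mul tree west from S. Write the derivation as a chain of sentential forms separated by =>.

S => tree S U => tree west U S U => tree west west S U => tree west west U U => tree west west west U => tree west west west mul tree west

S => tree S U   [S → tree S U]
tree S U => tree west U S U   [S → west U S]
tree west U S U => tree west west S U   [U → west]
tree west west S U => tree west west U U   [S → U]
tree west west U U => tree west west west U   [U → west]
tree west west west U => tree west west west mul tree west   [U → mul tree west]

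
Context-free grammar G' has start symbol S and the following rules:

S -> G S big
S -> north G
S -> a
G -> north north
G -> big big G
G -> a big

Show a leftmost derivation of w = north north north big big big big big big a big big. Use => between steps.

S => G S big   [S -> G S big]
G S big => north north S big   [G -> north north]
north north S big => north north north G big   [S -> north G]
north north north G big => north north north big big G big   [G -> big big G]
north north north big big G big => north north north big big big big G big   [G -> big big G]
north north north big big big big G big => north north north big big big big big big G big   [G -> big big G]
north north north big big big big big big G big => north north north big big big big big big a big big   [G -> a big]

S => G S big => north north S big => north north north G big => north north north big big G big => north north north big big big big G big => north north north big big big big big big G big => north north north big big big big big big a big big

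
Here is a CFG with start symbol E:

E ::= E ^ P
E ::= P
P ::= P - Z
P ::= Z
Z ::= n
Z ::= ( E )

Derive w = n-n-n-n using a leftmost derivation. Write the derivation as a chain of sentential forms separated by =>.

E => P => P-Z => P-Z-Z => P-Z-Z-Z => Z-Z-Z-Z => n-Z-Z-Z => n-n-Z-Z => n-n-n-Z => n-n-n-n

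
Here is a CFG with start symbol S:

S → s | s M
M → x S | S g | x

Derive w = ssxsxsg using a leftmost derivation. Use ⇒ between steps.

S ⇒ sM   [S → s M]
sM ⇒ sSg   [M → S g]
sSg ⇒ ssMg   [S → s M]
ssMg ⇒ ssxSg   [M → x S]
ssxSg ⇒ ssxsMg   [S → s M]
ssxsMg ⇒ ssxsxSg   [M → x S]
ssxsxSg ⇒ ssxsxsg   [S → s]

S ⇒ sM ⇒ sSg ⇒ ssMg ⇒ ssxSg ⇒ ssxsMg ⇒ ssxsxSg ⇒ ssxsxsg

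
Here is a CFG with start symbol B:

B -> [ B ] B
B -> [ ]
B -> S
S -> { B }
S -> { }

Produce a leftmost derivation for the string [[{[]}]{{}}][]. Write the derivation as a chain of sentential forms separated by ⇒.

B⇒[B]B⇒[[B]B]B⇒[[S]B]B⇒[[{B}]B]B⇒[[{[]}]B]B⇒[[{[]}]S]B⇒[[{[]}]{B}]B⇒[[{[]}]{S}]B⇒[[{[]}]{{}}]B⇒[[{[]}]{{}}][]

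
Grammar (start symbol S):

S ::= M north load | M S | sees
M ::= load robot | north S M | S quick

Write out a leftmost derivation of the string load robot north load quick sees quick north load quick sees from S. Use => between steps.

S => M S   [S ::= M S]
M S => S quick S   [M ::= S quick]
S quick S => M north load quick S   [S ::= M north load]
M north load quick S => S quick north load quick S   [M ::= S quick]
S quick north load quick S => M S quick north load quick S   [S ::= M S]
M S quick north load quick S => S quick S quick north load quick S   [M ::= S quick]
S quick S quick north load quick S => M north load quick S quick north load quick S   [S ::= M north load]
M north load quick S quick north load quick S => load robot north load quick S quick north load quick S   [M ::= load robot]
load robot north load quick S quick north load quick S => load robot north load quick sees quick north load quick S   [S ::= sees]
load robot north load quick sees quick north load quick S => load robot north load quick sees quick north load quick sees   [S ::= sees]

S => M S => S quick S => M north load quick S => S quick north load quick S => M S quick north load quick S => S quick S quick north load quick S => M north load quick S quick north load quick S => load robot north load quick S quick north load quick S => load robot north load quick sees quick north load quick S => load robot north load quick sees quick north load quick sees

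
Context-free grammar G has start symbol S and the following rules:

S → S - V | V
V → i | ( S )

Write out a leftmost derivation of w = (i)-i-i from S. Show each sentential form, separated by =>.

S => S-V   [S → S - V]
S-V => S-V-V   [S → S - V]
S-V-V => V-V-V   [S → V]
V-V-V => (S)-V-V   [V → ( S )]
(S)-V-V => (V)-V-V   [S → V]
(V)-V-V => (i)-V-V   [V → i]
(i)-V-V => (i)-i-V   [V → i]
(i)-i-V => (i)-i-i   [V → i]

S => S-V => S-V-V => V-V-V => (S)-V-V => (V)-V-V => (i)-V-V => (i)-i-V => (i)-i-i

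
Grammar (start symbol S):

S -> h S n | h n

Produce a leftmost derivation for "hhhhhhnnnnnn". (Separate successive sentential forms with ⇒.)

S ⇒ hSn   [S -> h S n]
hSn ⇒ hhSnn   [S -> h S n]
hhSnn ⇒ hhhSnnn   [S -> h S n]
hhhSnnn ⇒ hhhhSnnnn   [S -> h S n]
hhhhSnnnn ⇒ hhhhhSnnnnn   [S -> h S n]
hhhhhSnnnnn ⇒ hhhhhhnnnnnn   [S -> h n]

S ⇒ hSn ⇒ hhSnn ⇒ hhhSnnn ⇒ hhhhSnnnn ⇒ hhhhhSnnnnn ⇒ hhhhhhnnnnnn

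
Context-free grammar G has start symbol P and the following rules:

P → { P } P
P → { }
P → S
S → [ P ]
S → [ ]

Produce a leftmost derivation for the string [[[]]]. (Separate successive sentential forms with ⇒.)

P⇒S⇒[P]⇒[S]⇒[[P]]⇒[[S]]⇒[[[]]]

P ⇒ S   [P → S]
S ⇒ [P]   [S → [ P ]]
[P] ⇒ [S]   [P → S]
[S] ⇒ [[P]]   [S → [ P ]]
[[P]] ⇒ [[S]]   [P → S]
[[S]] ⇒ [[[]]]   [S → [ ]]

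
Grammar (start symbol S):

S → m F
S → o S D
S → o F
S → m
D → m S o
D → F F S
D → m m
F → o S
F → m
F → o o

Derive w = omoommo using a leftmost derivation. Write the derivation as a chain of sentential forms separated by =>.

S => oSD => omFD => omooD => omoomSo => omoommo

S => oSD   [S → o S D]
oSD => omFD   [S → m F]
omFD => omooD   [F → o o]
omooD => omoomSo   [D → m S o]
omoomSo => omoommo   [S → m]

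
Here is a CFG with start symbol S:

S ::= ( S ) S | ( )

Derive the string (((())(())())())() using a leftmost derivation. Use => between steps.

S => (S)S   [S ::= ( S ) S]
(S)S => ((S)S)S   [S ::= ( S ) S]
((S)S)S => (((S)S)S)S   [S ::= ( S ) S]
(((S)S)S)S => (((())S)S)S   [S ::= ( )]
(((())S)S)S => (((())(S)S)S)S   [S ::= ( S ) S]
(((())(S)S)S)S => (((())(())S)S)S   [S ::= ( )]
(((())(())S)S)S => (((())(())())S)S   [S ::= ( )]
(((())(())())S)S => (((())(())())())S   [S ::= ( )]
(((())(())())())S => (((())(())())())()   [S ::= ( )]

S => (S)S => ((S)S)S => (((S)S)S)S => (((())S)S)S => (((())(S)S)S)S => (((())(())S)S)S => (((())(())())S)S => (((())(())())())S => (((())(())())())()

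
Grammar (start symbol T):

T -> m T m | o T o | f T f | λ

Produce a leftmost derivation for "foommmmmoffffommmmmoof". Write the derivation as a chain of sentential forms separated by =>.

T=>fTf=>foTof=>fooToof=>foomTmoof=>foommTmmoof=>foommmTmmmoof=>foommmmTmmmmoof=>foommmmmTmmmmmoof=>foommmmmoTommmmmoof=>foommmmmofTfommmmmoof=>foommmmmoffTffommmmmoof=>foommmmmoffffommmmmoof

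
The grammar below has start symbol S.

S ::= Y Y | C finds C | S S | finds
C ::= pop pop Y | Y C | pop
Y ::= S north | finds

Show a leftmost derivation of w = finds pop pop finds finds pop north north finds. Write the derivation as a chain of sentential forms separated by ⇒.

S ⇒ Y Y ⇒ S north Y ⇒ Y Y north Y ⇒ finds Y north Y ⇒ finds S north north Y ⇒ finds C finds C north north Y ⇒ finds pop pop Y finds C north north Y ⇒ finds pop pop finds finds C north north Y ⇒ finds pop pop finds finds pop north north Y ⇒ finds pop pop finds finds pop north north finds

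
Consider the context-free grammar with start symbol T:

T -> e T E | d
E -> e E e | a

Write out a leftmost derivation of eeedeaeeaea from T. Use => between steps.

T => eTE   [T -> e T E]
eTE => eeTEE   [T -> e T E]
eeTEE => eeeTEEE   [T -> e T E]
eeeTEEE => eeedEEE   [T -> d]
eeedEEE => eeedeEeEE   [E -> e E e]
eeedeEeEE => eeedeaeEE   [E -> a]
eeedeaeEE => eeedeaeeEeE   [E -> e E e]
eeedeaeeEeE => eeedeaeeaeE   [E -> a]
eeedeaeeaeE => eeedeaeeaea   [E -> a]

T => eTE => eeTEE => eeeTEEE => eeedEEE => eeedeEeEE => eeedeaeEE => eeedeaeeEeE => eeedeaeeaeE => eeedeaeeaea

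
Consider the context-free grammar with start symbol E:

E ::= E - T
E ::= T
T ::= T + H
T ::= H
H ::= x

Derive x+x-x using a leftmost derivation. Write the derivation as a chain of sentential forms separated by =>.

E => E-T   [E ::= E - T]
E-T => T-T   [E ::= T]
T-T => T+H-T   [T ::= T + H]
T+H-T => H+H-T   [T ::= H]
H+H-T => x+H-T   [H ::= x]
x+H-T => x+x-T   [H ::= x]
x+x-T => x+x-H   [T ::= H]
x+x-H => x+x-x   [H ::= x]

E=>E-T=>T-T=>T+H-T=>H+H-T=>x+H-T=>x+x-T=>x+x-H=>x+x-x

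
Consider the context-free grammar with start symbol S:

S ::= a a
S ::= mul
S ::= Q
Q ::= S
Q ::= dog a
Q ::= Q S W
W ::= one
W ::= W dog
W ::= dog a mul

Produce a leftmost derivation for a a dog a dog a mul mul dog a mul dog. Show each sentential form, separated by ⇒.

S ⇒ Q   [S ::= Q]
Q ⇒ Q S W   [Q ::= Q S W]
Q S W ⇒ Q S W S W   [Q ::= Q S W]
Q S W S W ⇒ S S W S W   [Q ::= S]
S S W S W ⇒ a a S W S W   [S ::= a a]
a a S W S W ⇒ a a Q W S W   [S ::= Q]
a a Q W S W ⇒ a a dog a W S W   [Q ::= dog a]
a a dog a W S W ⇒ a a dog a dog a mul S W   [W ::= dog a mul]
a a dog a dog a mul S W ⇒ a a dog a dog a mul mul W   [S ::= mul]
a a dog a dog a mul mul W ⇒ a a dog a dog a mul mul W dog   [W ::= W dog]
a a dog a dog a mul mul W dog ⇒ a a dog a dog a mul mul dog a mul dog   [W ::= dog a mul]

S ⇒ Q ⇒ Q S W ⇒ Q S W S W ⇒ S S W S W ⇒ a a S W S W ⇒ a a Q W S W ⇒ a a dog a W S W ⇒ a a dog a dog a mul S W ⇒ a a dog a dog a mul mul W ⇒ a a dog a dog a mul mul W dog ⇒ a a dog a dog a mul mul dog a mul dog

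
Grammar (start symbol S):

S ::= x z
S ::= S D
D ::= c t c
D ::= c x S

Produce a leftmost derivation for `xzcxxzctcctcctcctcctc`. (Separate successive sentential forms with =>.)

S => SD   [S ::= S D]
SD => xzD   [S ::= x z]
xzD => xzcxS   [D ::= c x S]
xzcxS => xzcxSD   [S ::= S D]
xzcxSD => xzcxSDD   [S ::= S D]
xzcxSDD => xzcxSDDD   [S ::= S D]
xzcxSDDD => xzcxSDDDD   [S ::= S D]
xzcxSDDDD => xzcxSDDDDD   [S ::= S D]
xzcxSDDDDD => xzcxxzDDDDD   [S ::= x z]
xzcxxzDDDDD => xzcxxzctcDDDD   [D ::= c t c]
xzcxxzctcDDDD => xzcxxzctcctcDDD   [D ::= c t c]
xzcxxzctcctcDDD => xzcxxzctcctcctcDD   [D ::= c t c]
xzcxxzctcctcctcDD => xzcxxzctcctcctcctcD   [D ::= c t c]
xzcxxzctcctcctcctcD => xzcxxzctcctcctcctcctc   [D ::= c t c]

S => SD => xzD => xzcxS => xzcxSD => xzcxSDD => xzcxSDDD => xzcxSDDDD => xzcxSDDDDD => xzcxxzDDDDD => xzcxxzctcDDDD => xzcxxzctcctcDDD => xzcxxzctcctcctcDD => xzcxxzctcctcctcctcD => xzcxxzctcctcctcctcctc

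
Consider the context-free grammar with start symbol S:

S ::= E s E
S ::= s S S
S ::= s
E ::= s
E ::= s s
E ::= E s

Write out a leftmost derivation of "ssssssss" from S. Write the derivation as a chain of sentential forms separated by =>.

S => EsE => EssE => EsssE => sssssE => sssssEs => sssssEss => ssssssss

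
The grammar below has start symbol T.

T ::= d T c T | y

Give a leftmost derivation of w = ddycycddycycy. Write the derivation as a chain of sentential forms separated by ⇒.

T ⇒ dTcT ⇒ ddTcTcT ⇒ ddycTcT ⇒ ddycycT ⇒ ddycycdTcT ⇒ ddycycddTcTcT ⇒ ddycycddycTcT ⇒ ddycycddycycT ⇒ ddycycddycycy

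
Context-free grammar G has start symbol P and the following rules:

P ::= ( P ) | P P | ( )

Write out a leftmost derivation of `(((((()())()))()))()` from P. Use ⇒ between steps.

P ⇒ PP   [P ::= P P]
PP ⇒ (P)P   [P ::= ( P )]
(P)P ⇒ ((P))P   [P ::= ( P )]
((P))P ⇒ ((PP))P   [P ::= P P]
((PP))P ⇒ (((P)P))P   [P ::= ( P )]
(((P)P))P ⇒ ((((P))P))P   [P ::= ( P )]
((((P))P))P ⇒ ((((PP))P))P   [P ::= P P]
((((PP))P))P ⇒ (((((P)P))P))P   [P ::= ( P )]
(((((P)P))P))P ⇒ (((((PP)P))P))P   [P ::= P P]
(((((PP)P))P))P ⇒ (((((()P)P))P))P   [P ::= ( )]
(((((()P)P))P))P ⇒ (((((()())P))P))P   [P ::= ( )]
(((((()())P))P))P ⇒ (((((()())()))P))P   [P ::= ( )]
(((((()())()))P))P ⇒ (((((()())()))()))P   [P ::= ( )]
(((((()())()))()))P ⇒ (((((()())()))()))()   [P ::= ( )]

P⇒PP⇒(P)P⇒((P))P⇒((PP))P⇒(((P)P))P⇒((((P))P))P⇒((((PP))P))P⇒(((((P)P))P))P⇒(((((PP)P))P))P⇒(((((()P)P))P))P⇒(((((()())P))P))P⇒(((((()())()))P))P⇒(((((()())()))()))P⇒(((((()())()))()))()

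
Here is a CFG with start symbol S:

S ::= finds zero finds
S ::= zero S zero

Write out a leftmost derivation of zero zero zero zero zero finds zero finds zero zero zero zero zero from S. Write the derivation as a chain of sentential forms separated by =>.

S => zero S zero => zero zero S zero zero => zero zero zero S zero zero zero => zero zero zero zero S zero zero zero zero => zero zero zero zero zero S zero zero zero zero zero => zero zero zero zero zero finds zero finds zero zero zero zero zero

S => zero S zero   [S ::= zero S zero]
zero S zero => zero zero S zero zero   [S ::= zero S zero]
zero zero S zero zero => zero zero zero S zero zero zero   [S ::= zero S zero]
zero zero zero S zero zero zero => zero zero zero zero S zero zero zero zero   [S ::= zero S zero]
zero zero zero zero S zero zero zero zero => zero zero zero zero zero S zero zero zero zero zero   [S ::= zero S zero]
zero zero zero zero zero S zero zero zero zero zero => zero zero zero zero zero finds zero finds zero zero zero zero zero   [S ::= finds zero finds]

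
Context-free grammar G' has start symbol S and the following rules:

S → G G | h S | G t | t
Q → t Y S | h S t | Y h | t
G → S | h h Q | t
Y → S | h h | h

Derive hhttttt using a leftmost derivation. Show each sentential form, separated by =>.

S => Gt => hhQt => hhtYSt => hhtSSt => hhtGtSt => hhtttSt => hhttttt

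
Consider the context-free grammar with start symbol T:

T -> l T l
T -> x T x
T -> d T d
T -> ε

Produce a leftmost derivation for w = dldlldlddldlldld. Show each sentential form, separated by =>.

T=>dTd=>dlTld=>dldTdld=>dldlTldld=>dldllTlldld=>dldlldTdlldld=>dldlldlTldlldld=>dldlldldTdldlldld=>dldlldlddldlldld

T => dTd   [T -> d T d]
dTd => dlTld   [T -> l T l]
dlTld => dldTdld   [T -> d T d]
dldTdld => dldlTldld   [T -> l T l]
dldlTldld => dldllTlldld   [T -> l T l]
dldllTlldld => dldlldTdlldld   [T -> d T d]
dldlldTdlldld => dldlldlTldlldld   [T -> l T l]
dldlldlTldlldld => dldlldldTdldlldld   [T -> d T d]
dldlldldTdldlldld => dldlldlddldlldld   [T -> ε]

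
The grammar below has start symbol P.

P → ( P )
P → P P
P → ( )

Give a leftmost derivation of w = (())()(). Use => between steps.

P => PP   [P → P P]
PP => PPP   [P → P P]
PPP => (P)PP   [P → ( P )]
(P)PP => (())PP   [P → ( )]
(())PP => (())()P   [P → ( )]
(())()P => (())()()   [P → ( )]

P => PP => PPP => (P)PP => (())PP => (())()P => (())()()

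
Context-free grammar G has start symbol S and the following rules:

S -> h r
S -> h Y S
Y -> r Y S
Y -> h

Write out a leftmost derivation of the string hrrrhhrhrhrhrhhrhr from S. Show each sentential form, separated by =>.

S => hYS => hrYSS => hrrYSSS => hrrrYSSSS => hrrrhSSSS => hrrrhhrSSS => hrrrhhrhrSS => hrrrhhrhrhrS => hrrrhhrhrhrhYS => hrrrhhrhrhrhrYSS => hrrrhhrhrhrhrhSS => hrrrhhrhrhrhrhhrS => hrrrhhrhrhrhrhhrhr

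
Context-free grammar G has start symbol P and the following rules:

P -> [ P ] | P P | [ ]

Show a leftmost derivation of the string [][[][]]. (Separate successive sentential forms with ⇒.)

P⇒PP⇒[]P⇒[][P]⇒[][PP]⇒[][[]P]⇒[][[][]]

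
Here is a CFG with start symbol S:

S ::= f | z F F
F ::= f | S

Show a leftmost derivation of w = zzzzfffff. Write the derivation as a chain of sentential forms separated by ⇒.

S ⇒ zFF ⇒ zSF ⇒ zzFFF ⇒ zzSFF ⇒ zzzFFFF ⇒ zzzSFFF ⇒ zzzzFFFFF ⇒ zzzzfFFFF ⇒ zzzzffFFF ⇒ zzzzfffFF ⇒ zzzzffffF ⇒ zzzzfffff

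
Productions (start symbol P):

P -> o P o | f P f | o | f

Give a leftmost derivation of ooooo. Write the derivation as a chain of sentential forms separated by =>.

P => oPo => ooPoo => ooooo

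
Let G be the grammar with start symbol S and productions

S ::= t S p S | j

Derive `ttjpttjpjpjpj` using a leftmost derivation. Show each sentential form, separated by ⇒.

S⇒tSpS⇒ttSpSpS⇒ttjpSpS⇒ttjptSpSpS⇒ttjpttSpSpSpS⇒ttjpttjpSpSpS⇒ttjpttjpjpSpS⇒ttjpttjpjpjpS⇒ttjpttjpjpjpj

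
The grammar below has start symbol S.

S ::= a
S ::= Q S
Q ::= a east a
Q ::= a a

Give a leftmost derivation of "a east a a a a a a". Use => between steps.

S => Q S => a east a S => a east a Q S => a east a a a S => a east a a a Q S => a east a a a a a S => a east a a a a a a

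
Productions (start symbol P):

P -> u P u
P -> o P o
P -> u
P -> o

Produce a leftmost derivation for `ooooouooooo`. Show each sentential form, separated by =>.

P => oPo => ooPoo => oooPooo => ooooPoooo => oooooPooooo => ooooouooooo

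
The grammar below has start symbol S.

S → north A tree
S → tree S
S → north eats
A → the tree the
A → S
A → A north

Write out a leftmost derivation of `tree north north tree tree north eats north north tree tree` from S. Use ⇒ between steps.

S ⇒ tree S   [S → tree S]
tree S ⇒ tree north A tree   [S → north A tree]
tree north A tree ⇒ tree north S tree   [A → S]
tree north S tree ⇒ tree north north A tree tree   [S → north A tree]
tree north north A tree tree ⇒ tree north north A north tree tree   [A → A north]
tree north north A north tree tree ⇒ tree north north A north north tree tree   [A → A north]
tree north north A north north tree tree ⇒ tree north north S north north tree tree   [A → S]
tree north north S north north tree tree ⇒ tree north north tree S north north tree tree   [S → tree S]
tree north north tree S north north tree tree ⇒ tree north north tree tree S north north tree tree   [S → tree S]
tree north north tree tree S north north tree tree ⇒ tree north north tree tree north eats north north tree tree   [S → north eats]

S ⇒ tree S ⇒ tree north A tree ⇒ tree north S tree ⇒ tree north north A tree tree ⇒ tree north north A north tree tree ⇒ tree north north A north north tree tree ⇒ tree north north S north north tree tree ⇒ tree north north tree S north north tree tree ⇒ tree north north tree tree S north north tree tree ⇒ tree north north tree tree north eats north north tree tree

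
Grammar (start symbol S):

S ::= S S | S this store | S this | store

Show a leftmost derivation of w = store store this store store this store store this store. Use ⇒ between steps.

S ⇒ S this store ⇒ S S this store ⇒ S this store S this store ⇒ S S this store S this store ⇒ S this store S this store S this store ⇒ S S this store S this store S this store ⇒ store S this store S this store S this store ⇒ store store this store S this store S this store ⇒ store store this store store this store S this store ⇒ store store this store store this store store this store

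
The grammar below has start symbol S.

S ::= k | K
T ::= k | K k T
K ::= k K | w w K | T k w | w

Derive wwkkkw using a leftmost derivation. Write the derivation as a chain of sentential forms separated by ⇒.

S ⇒ K ⇒ wwK ⇒ wwkK ⇒ wwkTkw ⇒ wwkkkw

S ⇒ K   [S ::= K]
K ⇒ wwK   [K ::= w w K]
wwK ⇒ wwkK   [K ::= k K]
wwkK ⇒ wwkTkw   [K ::= T k w]
wwkTkw ⇒ wwkkkw   [T ::= k]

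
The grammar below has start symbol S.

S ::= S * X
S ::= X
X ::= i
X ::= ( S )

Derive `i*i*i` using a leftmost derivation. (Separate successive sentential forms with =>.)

S=>S*X=>S*X*X=>X*X*X=>i*X*X=>i*i*X=>i*i*i

S => S*X   [S ::= S * X]
S*X => S*X*X   [S ::= S * X]
S*X*X => X*X*X   [S ::= X]
X*X*X => i*X*X   [X ::= i]
i*X*X => i*i*X   [X ::= i]
i*i*X => i*i*i   [X ::= i]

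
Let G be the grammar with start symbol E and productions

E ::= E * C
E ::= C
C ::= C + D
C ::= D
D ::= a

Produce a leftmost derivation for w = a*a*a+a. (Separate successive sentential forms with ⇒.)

E ⇒ E*C   [E ::= E * C]
E*C ⇒ E*C*C   [E ::= E * C]
E*C*C ⇒ C*C*C   [E ::= C]
C*C*C ⇒ D*C*C   [C ::= D]
D*C*C ⇒ a*C*C   [D ::= a]
a*C*C ⇒ a*D*C   [C ::= D]
a*D*C ⇒ a*a*C   [D ::= a]
a*a*C ⇒ a*a*C+D   [C ::= C + D]
a*a*C+D ⇒ a*a*D+D   [C ::= D]
a*a*D+D ⇒ a*a*a+D   [D ::= a]
a*a*a+D ⇒ a*a*a+a   [D ::= a]

E ⇒ E*C ⇒ E*C*C ⇒ C*C*C ⇒ D*C*C ⇒ a*C*C ⇒ a*D*C ⇒ a*a*C ⇒ a*a*C+D ⇒ a*a*D+D ⇒ a*a*a+D ⇒ a*a*a+a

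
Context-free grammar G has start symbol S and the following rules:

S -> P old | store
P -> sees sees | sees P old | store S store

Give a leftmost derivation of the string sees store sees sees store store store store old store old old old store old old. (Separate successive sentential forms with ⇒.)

S ⇒ P old   [S -> P old]
P old ⇒ sees P old old   [P -> sees P old]
sees P old old ⇒ sees store S store old old   [P -> store S store]
sees store S store old old ⇒ sees store P old store old old   [S -> P old]
sees store P old store old old ⇒ sees store sees P old old store old old   [P -> sees P old]
sees store sees P old old store old old ⇒ sees store sees sees P old old old store old old   [P -> sees P old]
sees store sees sees P old old old store old old ⇒ sees store sees sees store S store old old old store old old   [P -> store S store]
sees store sees sees store S store old old old store old old ⇒ sees store sees sees store P old store old old old store old old   [S -> P old]
sees store sees sees store P old store old old old store old old ⇒ sees store sees sees store store S store old store old old old store old old   [P -> store S store]
sees store sees sees store store S store old store old old old store old old ⇒ sees store sees sees store store store store old store old old old store old old   [S -> store]

S ⇒ P old ⇒ sees P old old ⇒ sees store S store old old ⇒ sees store P old store old old ⇒ sees store sees P old old store old old ⇒ sees store sees sees P old old old store old old ⇒ sees store sees sees store S store old old old store old old ⇒ sees store sees sees store P old store old old old store old old ⇒ sees store sees sees store store S store old store old old old store old old ⇒ sees store sees sees store store store store old store old old old store old old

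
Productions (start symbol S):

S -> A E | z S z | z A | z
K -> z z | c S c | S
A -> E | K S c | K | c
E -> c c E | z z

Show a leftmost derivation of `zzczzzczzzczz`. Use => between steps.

S=>AE=>KScE=>SScE=>AEScE=>KScEScE=>SScEScE=>zScEScE=>zzSzcEScE=>zzAEzcEScE=>zzcEzcEScE=>zzczzzcEScE=>zzczzzczzScE=>zzczzzczzzcE=>zzczzzczzzczz

S => AE   [S -> A E]
AE => KScE   [A -> K S c]
KScE => SScE   [K -> S]
SScE => AEScE   [S -> A E]
AEScE => KScEScE   [A -> K S c]
KScEScE => SScEScE   [K -> S]
SScEScE => zScEScE   [S -> z]
zScEScE => zzSzcEScE   [S -> z S z]
zzSzcEScE => zzAEzcEScE   [S -> A E]
zzAEzcEScE => zzcEzcEScE   [A -> c]
zzcEzcEScE => zzczzzcEScE   [E -> z z]
zzczzzcEScE => zzczzzczzScE   [E -> z z]
zzczzzczzScE => zzczzzczzzcE   [S -> z]
zzczzzczzzcE => zzczzzczzzczz   [E -> z z]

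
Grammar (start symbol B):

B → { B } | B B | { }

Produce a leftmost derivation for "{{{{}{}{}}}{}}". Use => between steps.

B => {B}   [B → { B }]
{B} => {BB}   [B → B B]
{BB} => {{B}B}   [B → { B }]
{{B}B} => {{{B}}B}   [B → { B }]
{{{B}}B} => {{{BB}}B}   [B → B B]
{{{BB}}B} => {{{BBB}}B}   [B → B B]
{{{BBB}}B} => {{{{}BB}}B}   [B → { }]
{{{{}BB}}B} => {{{{}{}B}}B}   [B → { }]
{{{{}{}B}}B} => {{{{}{}{}}}B}   [B → { }]
{{{{}{}{}}}B} => {{{{}{}{}}}{}}   [B → { }]

B => {B} => {BB} => {{B}B} => {{{B}}B} => {{{BB}}B} => {{{BBB}}B} => {{{{}BB}}B} => {{{{}{}B}}B} => {{{{}{}{}}}B} => {{{{}{}{}}}{}}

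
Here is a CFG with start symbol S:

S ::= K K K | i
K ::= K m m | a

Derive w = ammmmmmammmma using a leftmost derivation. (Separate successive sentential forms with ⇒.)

S ⇒ KKK ⇒ KmmKK ⇒ KmmmmKK ⇒ KmmmmmmKK ⇒ ammmmmmKK ⇒ ammmmmmKmmK ⇒ ammmmmmKmmmmK ⇒ ammmmmmammmmK ⇒ ammmmmmammmma

S ⇒ KKK   [S ::= K K K]
KKK ⇒ KmmKK   [K ::= K m m]
KmmKK ⇒ KmmmmKK   [K ::= K m m]
KmmmmKK ⇒ KmmmmmmKK   [K ::= K m m]
KmmmmmmKK ⇒ ammmmmmKK   [K ::= a]
ammmmmmKK ⇒ ammmmmmKmmK   [K ::= K m m]
ammmmmmKmmK ⇒ ammmmmmKmmmmK   [K ::= K m m]
ammmmmmKmmmmK ⇒ ammmmmmammmmK   [K ::= a]
ammmmmmammmmK ⇒ ammmmmmammmma   [K ::= a]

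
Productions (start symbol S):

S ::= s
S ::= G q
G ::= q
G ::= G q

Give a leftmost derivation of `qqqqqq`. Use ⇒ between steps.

S ⇒ Gq ⇒ Gqq ⇒ Gqqq ⇒ Gqqqq ⇒ Gqqqqq ⇒ qqqqqq

S ⇒ Gq   [S ::= G q]
Gq ⇒ Gqq   [G ::= G q]
Gqq ⇒ Gqqq   [G ::= G q]
Gqqq ⇒ Gqqqq   [G ::= G q]
Gqqqq ⇒ Gqqqqq   [G ::= G q]
Gqqqqq ⇒ qqqqqq   [G ::= q]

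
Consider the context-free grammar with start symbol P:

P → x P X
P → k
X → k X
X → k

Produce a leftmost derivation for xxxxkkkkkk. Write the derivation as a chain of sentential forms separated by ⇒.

P ⇒ xPX ⇒ xxPXX ⇒ xxxPXXX ⇒ xxxxPXXXX ⇒ xxxxkXXXX ⇒ xxxxkkXXXX ⇒ xxxxkkkXXX ⇒ xxxxkkkkXX ⇒ xxxxkkkkkX ⇒ xxxxkkkkkk

P ⇒ xPX   [P → x P X]
xPX ⇒ xxPXX   [P → x P X]
xxPXX ⇒ xxxPXXX   [P → x P X]
xxxPXXX ⇒ xxxxPXXXX   [P → x P X]
xxxxPXXXX ⇒ xxxxkXXXX   [P → k]
xxxxkXXXX ⇒ xxxxkkXXXX   [X → k X]
xxxxkkXXXX ⇒ xxxxkkkXXX   [X → k]
xxxxkkkXXX ⇒ xxxxkkkkXX   [X → k]
xxxxkkkkXX ⇒ xxxxkkkkkX   [X → k]
xxxxkkkkkX ⇒ xxxxkkkkkk   [X → k]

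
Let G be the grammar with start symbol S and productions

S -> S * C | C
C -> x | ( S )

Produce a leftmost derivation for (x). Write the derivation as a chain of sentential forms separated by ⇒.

S⇒C⇒(S)⇒(C)⇒(x)

S ⇒ C   [S -> C]
C ⇒ (S)   [C -> ( S )]
(S) ⇒ (C)   [S -> C]
(C) ⇒ (x)   [C -> x]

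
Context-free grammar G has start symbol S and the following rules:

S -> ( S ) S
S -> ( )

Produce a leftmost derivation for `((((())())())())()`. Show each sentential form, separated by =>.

S => (S)S => ((S)S)S => (((S)S)S)S => ((((S)S)S)S)S => ((((())S)S)S)S => ((((())())S)S)S => ((((())())())S)S => ((((())())())())S => ((((())())())())()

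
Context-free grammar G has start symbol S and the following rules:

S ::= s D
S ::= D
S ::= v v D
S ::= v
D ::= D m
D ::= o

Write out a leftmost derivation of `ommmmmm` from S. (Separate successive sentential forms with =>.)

S => D   [S ::= D]
D => Dm   [D ::= D m]
Dm => Dmm   [D ::= D m]
Dmm => Dmmm   [D ::= D m]
Dmmm => Dmmmm   [D ::= D m]
Dmmmm => Dmmmmm   [D ::= D m]
Dmmmmm => Dmmmmmm   [D ::= D m]
Dmmmmmm => ommmmmm   [D ::= o]

S => D => Dm => Dmm => Dmmm => Dmmmm => Dmmmmm => Dmmmmmm => ommmmmm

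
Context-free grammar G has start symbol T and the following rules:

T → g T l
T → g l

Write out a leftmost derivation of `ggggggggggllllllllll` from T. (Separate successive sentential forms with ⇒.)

T ⇒ gTl ⇒ ggTll ⇒ gggTlll ⇒ ggggTllll ⇒ gggggTlllll ⇒ ggggggTllllll ⇒ gggggggTlllllll ⇒ ggggggggTllllllll ⇒ gggggggggTlllllllll ⇒ ggggggggggllllllllll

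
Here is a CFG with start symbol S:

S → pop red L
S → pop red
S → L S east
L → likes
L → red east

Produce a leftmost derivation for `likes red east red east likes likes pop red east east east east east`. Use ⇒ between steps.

S ⇒ L S east   [S → L S east]
L S east ⇒ likes S east   [L → likes]
likes S east ⇒ likes L S east east   [S → L S east]
likes L S east east ⇒ likes red east S east east   [L → red east]
likes red east S east east ⇒ likes red east L S east east east   [S → L S east]
likes red east L S east east east ⇒ likes red east red east S east east east   [L → red east]
likes red east red east S east east east ⇒ likes red east red east L S east east east east   [S → L S east]
likes red east red east L S east east east east ⇒ likes red east red east likes S east east east east   [L → likes]
likes red east red east likes S east east east east ⇒ likes red east red east likes L S east east east east east   [S → L S east]
likes red east red east likes L S east east east east east ⇒ likes red east red east likes likes S east east east east east   [L → likes]
likes red east red east likes likes S east east east east east ⇒ likes red east red east likes likes pop red east east east east east   [S → pop red]

S ⇒ L S east ⇒ likes S east ⇒ likes L S east east ⇒ likes red east S east east ⇒ likes red east L S east east east ⇒ likes red east red east S east east east ⇒ likes red east red east L S east east east east ⇒ likes red east red east likes S east east east east ⇒ likes red east red east likes L S east east east east east ⇒ likes red east red east likes likes S east east east east east ⇒ likes red east red east likes likes pop red east east east east east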